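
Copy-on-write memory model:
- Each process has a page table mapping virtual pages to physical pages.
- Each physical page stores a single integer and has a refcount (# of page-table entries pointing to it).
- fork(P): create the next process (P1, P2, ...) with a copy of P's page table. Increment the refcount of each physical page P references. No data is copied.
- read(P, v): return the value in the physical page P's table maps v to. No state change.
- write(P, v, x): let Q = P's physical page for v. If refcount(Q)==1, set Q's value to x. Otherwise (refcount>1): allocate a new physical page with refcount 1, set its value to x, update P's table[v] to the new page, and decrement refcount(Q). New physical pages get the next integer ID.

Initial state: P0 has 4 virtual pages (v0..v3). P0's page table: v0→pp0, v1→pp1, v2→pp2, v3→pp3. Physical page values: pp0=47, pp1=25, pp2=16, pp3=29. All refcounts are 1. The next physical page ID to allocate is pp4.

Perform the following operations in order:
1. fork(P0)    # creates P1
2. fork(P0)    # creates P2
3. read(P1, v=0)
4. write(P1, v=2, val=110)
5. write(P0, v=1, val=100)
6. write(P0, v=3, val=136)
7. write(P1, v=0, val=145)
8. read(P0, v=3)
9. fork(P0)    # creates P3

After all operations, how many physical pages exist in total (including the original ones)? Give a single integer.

Answer: 8

Derivation:
Op 1: fork(P0) -> P1. 4 ppages; refcounts: pp0:2 pp1:2 pp2:2 pp3:2
Op 2: fork(P0) -> P2. 4 ppages; refcounts: pp0:3 pp1:3 pp2:3 pp3:3
Op 3: read(P1, v0) -> 47. No state change.
Op 4: write(P1, v2, 110). refcount(pp2)=3>1 -> COPY to pp4. 5 ppages; refcounts: pp0:3 pp1:3 pp2:2 pp3:3 pp4:1
Op 5: write(P0, v1, 100). refcount(pp1)=3>1 -> COPY to pp5. 6 ppages; refcounts: pp0:3 pp1:2 pp2:2 pp3:3 pp4:1 pp5:1
Op 6: write(P0, v3, 136). refcount(pp3)=3>1 -> COPY to pp6. 7 ppages; refcounts: pp0:3 pp1:2 pp2:2 pp3:2 pp4:1 pp5:1 pp6:1
Op 7: write(P1, v0, 145). refcount(pp0)=3>1 -> COPY to pp7. 8 ppages; refcounts: pp0:2 pp1:2 pp2:2 pp3:2 pp4:1 pp5:1 pp6:1 pp7:1
Op 8: read(P0, v3) -> 136. No state change.
Op 9: fork(P0) -> P3. 8 ppages; refcounts: pp0:3 pp1:2 pp2:3 pp3:2 pp4:1 pp5:2 pp6:2 pp7:1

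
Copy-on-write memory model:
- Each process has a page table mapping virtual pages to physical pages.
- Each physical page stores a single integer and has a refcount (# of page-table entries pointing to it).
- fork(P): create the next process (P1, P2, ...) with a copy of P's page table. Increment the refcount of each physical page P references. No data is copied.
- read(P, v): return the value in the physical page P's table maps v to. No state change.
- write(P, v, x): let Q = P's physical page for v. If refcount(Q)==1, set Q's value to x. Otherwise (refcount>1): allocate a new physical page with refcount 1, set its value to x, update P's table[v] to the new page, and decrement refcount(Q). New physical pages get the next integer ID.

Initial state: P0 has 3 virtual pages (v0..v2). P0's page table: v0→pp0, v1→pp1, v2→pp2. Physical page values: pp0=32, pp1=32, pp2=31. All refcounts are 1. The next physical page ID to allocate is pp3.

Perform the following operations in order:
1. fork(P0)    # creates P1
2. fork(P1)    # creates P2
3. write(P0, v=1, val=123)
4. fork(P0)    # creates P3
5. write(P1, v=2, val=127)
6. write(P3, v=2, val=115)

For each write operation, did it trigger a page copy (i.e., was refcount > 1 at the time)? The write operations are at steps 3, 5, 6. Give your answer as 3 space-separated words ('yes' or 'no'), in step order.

Op 1: fork(P0) -> P1. 3 ppages; refcounts: pp0:2 pp1:2 pp2:2
Op 2: fork(P1) -> P2. 3 ppages; refcounts: pp0:3 pp1:3 pp2:3
Op 3: write(P0, v1, 123). refcount(pp1)=3>1 -> COPY to pp3. 4 ppages; refcounts: pp0:3 pp1:2 pp2:3 pp3:1
Op 4: fork(P0) -> P3. 4 ppages; refcounts: pp0:4 pp1:2 pp2:4 pp3:2
Op 5: write(P1, v2, 127). refcount(pp2)=4>1 -> COPY to pp4. 5 ppages; refcounts: pp0:4 pp1:2 pp2:3 pp3:2 pp4:1
Op 6: write(P3, v2, 115). refcount(pp2)=3>1 -> COPY to pp5. 6 ppages; refcounts: pp0:4 pp1:2 pp2:2 pp3:2 pp4:1 pp5:1

yes yes yes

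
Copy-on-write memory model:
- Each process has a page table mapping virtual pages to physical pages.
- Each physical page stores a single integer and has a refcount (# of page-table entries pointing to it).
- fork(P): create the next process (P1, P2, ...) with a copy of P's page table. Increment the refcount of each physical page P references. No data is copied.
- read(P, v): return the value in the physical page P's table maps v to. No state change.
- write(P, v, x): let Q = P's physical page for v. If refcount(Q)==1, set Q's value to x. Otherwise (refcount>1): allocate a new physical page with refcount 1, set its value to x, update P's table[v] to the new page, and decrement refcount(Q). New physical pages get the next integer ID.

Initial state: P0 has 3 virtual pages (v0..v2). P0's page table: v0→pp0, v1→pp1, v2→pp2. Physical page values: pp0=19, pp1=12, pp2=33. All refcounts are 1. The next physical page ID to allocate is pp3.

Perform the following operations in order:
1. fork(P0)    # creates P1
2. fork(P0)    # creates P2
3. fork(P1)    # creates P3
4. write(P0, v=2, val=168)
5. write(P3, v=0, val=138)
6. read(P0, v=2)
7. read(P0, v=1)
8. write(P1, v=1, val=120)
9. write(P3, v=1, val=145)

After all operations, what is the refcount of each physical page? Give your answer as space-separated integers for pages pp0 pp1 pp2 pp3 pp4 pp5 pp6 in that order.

Op 1: fork(P0) -> P1. 3 ppages; refcounts: pp0:2 pp1:2 pp2:2
Op 2: fork(P0) -> P2. 3 ppages; refcounts: pp0:3 pp1:3 pp2:3
Op 3: fork(P1) -> P3. 3 ppages; refcounts: pp0:4 pp1:4 pp2:4
Op 4: write(P0, v2, 168). refcount(pp2)=4>1 -> COPY to pp3. 4 ppages; refcounts: pp0:4 pp1:4 pp2:3 pp3:1
Op 5: write(P3, v0, 138). refcount(pp0)=4>1 -> COPY to pp4. 5 ppages; refcounts: pp0:3 pp1:4 pp2:3 pp3:1 pp4:1
Op 6: read(P0, v2) -> 168. No state change.
Op 7: read(P0, v1) -> 12. No state change.
Op 8: write(P1, v1, 120). refcount(pp1)=4>1 -> COPY to pp5. 6 ppages; refcounts: pp0:3 pp1:3 pp2:3 pp3:1 pp4:1 pp5:1
Op 9: write(P3, v1, 145). refcount(pp1)=3>1 -> COPY to pp6. 7 ppages; refcounts: pp0:3 pp1:2 pp2:3 pp3:1 pp4:1 pp5:1 pp6:1

Answer: 3 2 3 1 1 1 1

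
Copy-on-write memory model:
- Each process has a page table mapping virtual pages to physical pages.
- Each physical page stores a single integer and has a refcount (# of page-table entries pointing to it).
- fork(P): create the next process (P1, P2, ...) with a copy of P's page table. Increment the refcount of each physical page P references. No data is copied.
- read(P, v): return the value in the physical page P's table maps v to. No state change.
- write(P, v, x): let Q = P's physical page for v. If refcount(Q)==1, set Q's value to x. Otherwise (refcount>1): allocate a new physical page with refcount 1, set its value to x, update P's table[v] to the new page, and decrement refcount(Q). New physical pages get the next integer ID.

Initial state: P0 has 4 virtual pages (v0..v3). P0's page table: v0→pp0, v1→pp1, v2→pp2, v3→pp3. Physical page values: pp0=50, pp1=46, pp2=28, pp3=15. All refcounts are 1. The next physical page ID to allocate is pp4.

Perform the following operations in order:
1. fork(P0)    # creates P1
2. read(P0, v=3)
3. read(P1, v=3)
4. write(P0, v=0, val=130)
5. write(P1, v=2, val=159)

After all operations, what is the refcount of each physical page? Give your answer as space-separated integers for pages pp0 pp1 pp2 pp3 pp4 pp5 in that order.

Answer: 1 2 1 2 1 1

Derivation:
Op 1: fork(P0) -> P1. 4 ppages; refcounts: pp0:2 pp1:2 pp2:2 pp3:2
Op 2: read(P0, v3) -> 15. No state change.
Op 3: read(P1, v3) -> 15. No state change.
Op 4: write(P0, v0, 130). refcount(pp0)=2>1 -> COPY to pp4. 5 ppages; refcounts: pp0:1 pp1:2 pp2:2 pp3:2 pp4:1
Op 5: write(P1, v2, 159). refcount(pp2)=2>1 -> COPY to pp5. 6 ppages; refcounts: pp0:1 pp1:2 pp2:1 pp3:2 pp4:1 pp5:1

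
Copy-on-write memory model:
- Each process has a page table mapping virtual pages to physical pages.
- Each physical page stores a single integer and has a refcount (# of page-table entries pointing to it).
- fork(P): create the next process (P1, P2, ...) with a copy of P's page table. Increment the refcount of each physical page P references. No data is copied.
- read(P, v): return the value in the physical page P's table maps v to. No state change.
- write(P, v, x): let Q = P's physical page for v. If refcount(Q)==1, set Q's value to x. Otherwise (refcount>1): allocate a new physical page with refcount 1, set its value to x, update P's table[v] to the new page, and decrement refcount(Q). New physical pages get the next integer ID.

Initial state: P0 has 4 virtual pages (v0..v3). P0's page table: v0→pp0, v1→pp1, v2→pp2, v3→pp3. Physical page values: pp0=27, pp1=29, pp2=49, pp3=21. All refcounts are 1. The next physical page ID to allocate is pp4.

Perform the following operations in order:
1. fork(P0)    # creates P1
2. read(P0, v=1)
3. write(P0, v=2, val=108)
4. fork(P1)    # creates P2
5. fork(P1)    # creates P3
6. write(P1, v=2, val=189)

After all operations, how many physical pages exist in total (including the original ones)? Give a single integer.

Op 1: fork(P0) -> P1. 4 ppages; refcounts: pp0:2 pp1:2 pp2:2 pp3:2
Op 2: read(P0, v1) -> 29. No state change.
Op 3: write(P0, v2, 108). refcount(pp2)=2>1 -> COPY to pp4. 5 ppages; refcounts: pp0:2 pp1:2 pp2:1 pp3:2 pp4:1
Op 4: fork(P1) -> P2. 5 ppages; refcounts: pp0:3 pp1:3 pp2:2 pp3:3 pp4:1
Op 5: fork(P1) -> P3. 5 ppages; refcounts: pp0:4 pp1:4 pp2:3 pp3:4 pp4:1
Op 6: write(P1, v2, 189). refcount(pp2)=3>1 -> COPY to pp5. 6 ppages; refcounts: pp0:4 pp1:4 pp2:2 pp3:4 pp4:1 pp5:1

Answer: 6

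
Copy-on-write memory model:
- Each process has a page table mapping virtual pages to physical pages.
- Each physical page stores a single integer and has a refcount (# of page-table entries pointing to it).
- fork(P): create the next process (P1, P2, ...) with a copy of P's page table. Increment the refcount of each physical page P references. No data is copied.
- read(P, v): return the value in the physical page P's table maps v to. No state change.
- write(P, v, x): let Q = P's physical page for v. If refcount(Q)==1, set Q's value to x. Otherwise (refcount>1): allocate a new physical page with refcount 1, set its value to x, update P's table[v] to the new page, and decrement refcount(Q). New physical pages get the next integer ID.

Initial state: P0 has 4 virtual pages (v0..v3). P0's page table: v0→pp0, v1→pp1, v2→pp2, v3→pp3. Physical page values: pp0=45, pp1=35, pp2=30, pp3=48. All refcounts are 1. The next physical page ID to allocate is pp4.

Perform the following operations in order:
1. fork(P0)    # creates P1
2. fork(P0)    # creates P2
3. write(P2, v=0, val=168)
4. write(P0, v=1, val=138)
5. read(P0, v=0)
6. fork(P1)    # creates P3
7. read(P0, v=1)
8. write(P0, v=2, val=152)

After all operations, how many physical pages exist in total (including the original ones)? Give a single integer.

Answer: 7

Derivation:
Op 1: fork(P0) -> P1. 4 ppages; refcounts: pp0:2 pp1:2 pp2:2 pp3:2
Op 2: fork(P0) -> P2. 4 ppages; refcounts: pp0:3 pp1:3 pp2:3 pp3:3
Op 3: write(P2, v0, 168). refcount(pp0)=3>1 -> COPY to pp4. 5 ppages; refcounts: pp0:2 pp1:3 pp2:3 pp3:3 pp4:1
Op 4: write(P0, v1, 138). refcount(pp1)=3>1 -> COPY to pp5. 6 ppages; refcounts: pp0:2 pp1:2 pp2:3 pp3:3 pp4:1 pp5:1
Op 5: read(P0, v0) -> 45. No state change.
Op 6: fork(P1) -> P3. 6 ppages; refcounts: pp0:3 pp1:3 pp2:4 pp3:4 pp4:1 pp5:1
Op 7: read(P0, v1) -> 138. No state change.
Op 8: write(P0, v2, 152). refcount(pp2)=4>1 -> COPY to pp6. 7 ppages; refcounts: pp0:3 pp1:3 pp2:3 pp3:4 pp4:1 pp5:1 pp6:1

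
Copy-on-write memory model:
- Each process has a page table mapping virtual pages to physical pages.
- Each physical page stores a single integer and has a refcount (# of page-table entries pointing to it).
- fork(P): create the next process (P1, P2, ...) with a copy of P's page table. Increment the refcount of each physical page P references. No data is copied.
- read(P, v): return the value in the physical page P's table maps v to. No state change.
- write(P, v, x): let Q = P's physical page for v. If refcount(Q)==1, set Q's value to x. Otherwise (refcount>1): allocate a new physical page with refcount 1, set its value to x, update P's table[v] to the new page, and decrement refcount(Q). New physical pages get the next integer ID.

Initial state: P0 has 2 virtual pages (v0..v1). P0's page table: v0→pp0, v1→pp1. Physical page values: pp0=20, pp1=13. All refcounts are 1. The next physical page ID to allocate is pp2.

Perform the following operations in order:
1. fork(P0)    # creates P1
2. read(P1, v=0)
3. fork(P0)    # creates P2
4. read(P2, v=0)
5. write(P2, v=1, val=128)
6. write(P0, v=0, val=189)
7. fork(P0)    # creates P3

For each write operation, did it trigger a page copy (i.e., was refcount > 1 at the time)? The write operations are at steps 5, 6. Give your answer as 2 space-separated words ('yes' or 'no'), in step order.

Op 1: fork(P0) -> P1. 2 ppages; refcounts: pp0:2 pp1:2
Op 2: read(P1, v0) -> 20. No state change.
Op 3: fork(P0) -> P2. 2 ppages; refcounts: pp0:3 pp1:3
Op 4: read(P2, v0) -> 20. No state change.
Op 5: write(P2, v1, 128). refcount(pp1)=3>1 -> COPY to pp2. 3 ppages; refcounts: pp0:3 pp1:2 pp2:1
Op 6: write(P0, v0, 189). refcount(pp0)=3>1 -> COPY to pp3. 4 ppages; refcounts: pp0:2 pp1:2 pp2:1 pp3:1
Op 7: fork(P0) -> P3. 4 ppages; refcounts: pp0:2 pp1:3 pp2:1 pp3:2

yes yes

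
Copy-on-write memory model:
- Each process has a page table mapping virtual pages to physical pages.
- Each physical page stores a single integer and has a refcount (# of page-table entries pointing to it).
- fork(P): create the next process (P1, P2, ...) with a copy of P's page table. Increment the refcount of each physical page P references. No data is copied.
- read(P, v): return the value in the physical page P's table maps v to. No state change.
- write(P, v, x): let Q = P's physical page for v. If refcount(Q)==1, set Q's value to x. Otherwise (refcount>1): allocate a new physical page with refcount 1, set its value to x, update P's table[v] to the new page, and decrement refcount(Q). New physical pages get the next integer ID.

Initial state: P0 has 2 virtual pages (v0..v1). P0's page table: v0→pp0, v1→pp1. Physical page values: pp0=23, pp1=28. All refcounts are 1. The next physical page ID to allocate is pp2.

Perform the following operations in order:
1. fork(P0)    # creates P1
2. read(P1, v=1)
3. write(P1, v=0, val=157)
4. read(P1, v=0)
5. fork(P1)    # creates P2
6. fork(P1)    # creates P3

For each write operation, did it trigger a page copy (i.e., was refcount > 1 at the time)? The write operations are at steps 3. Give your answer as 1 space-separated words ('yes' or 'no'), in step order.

Op 1: fork(P0) -> P1. 2 ppages; refcounts: pp0:2 pp1:2
Op 2: read(P1, v1) -> 28. No state change.
Op 3: write(P1, v0, 157). refcount(pp0)=2>1 -> COPY to pp2. 3 ppages; refcounts: pp0:1 pp1:2 pp2:1
Op 4: read(P1, v0) -> 157. No state change.
Op 5: fork(P1) -> P2. 3 ppages; refcounts: pp0:1 pp1:3 pp2:2
Op 6: fork(P1) -> P3. 3 ppages; refcounts: pp0:1 pp1:4 pp2:3

yes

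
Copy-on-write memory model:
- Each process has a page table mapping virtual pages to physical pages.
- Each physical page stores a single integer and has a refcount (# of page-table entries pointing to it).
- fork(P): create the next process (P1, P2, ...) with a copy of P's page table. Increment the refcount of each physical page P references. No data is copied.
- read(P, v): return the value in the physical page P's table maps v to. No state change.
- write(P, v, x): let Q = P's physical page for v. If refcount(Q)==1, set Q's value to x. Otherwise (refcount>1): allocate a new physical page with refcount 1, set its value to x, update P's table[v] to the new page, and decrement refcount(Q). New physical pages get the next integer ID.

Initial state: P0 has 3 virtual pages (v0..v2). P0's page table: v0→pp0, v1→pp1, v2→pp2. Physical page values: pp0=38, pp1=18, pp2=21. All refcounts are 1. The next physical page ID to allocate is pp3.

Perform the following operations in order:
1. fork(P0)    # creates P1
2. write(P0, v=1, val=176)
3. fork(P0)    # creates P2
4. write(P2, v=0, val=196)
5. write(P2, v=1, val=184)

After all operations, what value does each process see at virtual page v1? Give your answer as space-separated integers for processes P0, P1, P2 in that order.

Op 1: fork(P0) -> P1. 3 ppages; refcounts: pp0:2 pp1:2 pp2:2
Op 2: write(P0, v1, 176). refcount(pp1)=2>1 -> COPY to pp3. 4 ppages; refcounts: pp0:2 pp1:1 pp2:2 pp3:1
Op 3: fork(P0) -> P2. 4 ppages; refcounts: pp0:3 pp1:1 pp2:3 pp3:2
Op 4: write(P2, v0, 196). refcount(pp0)=3>1 -> COPY to pp4. 5 ppages; refcounts: pp0:2 pp1:1 pp2:3 pp3:2 pp4:1
Op 5: write(P2, v1, 184). refcount(pp3)=2>1 -> COPY to pp5. 6 ppages; refcounts: pp0:2 pp1:1 pp2:3 pp3:1 pp4:1 pp5:1
P0: v1 -> pp3 = 176
P1: v1 -> pp1 = 18
P2: v1 -> pp5 = 184

Answer: 176 18 184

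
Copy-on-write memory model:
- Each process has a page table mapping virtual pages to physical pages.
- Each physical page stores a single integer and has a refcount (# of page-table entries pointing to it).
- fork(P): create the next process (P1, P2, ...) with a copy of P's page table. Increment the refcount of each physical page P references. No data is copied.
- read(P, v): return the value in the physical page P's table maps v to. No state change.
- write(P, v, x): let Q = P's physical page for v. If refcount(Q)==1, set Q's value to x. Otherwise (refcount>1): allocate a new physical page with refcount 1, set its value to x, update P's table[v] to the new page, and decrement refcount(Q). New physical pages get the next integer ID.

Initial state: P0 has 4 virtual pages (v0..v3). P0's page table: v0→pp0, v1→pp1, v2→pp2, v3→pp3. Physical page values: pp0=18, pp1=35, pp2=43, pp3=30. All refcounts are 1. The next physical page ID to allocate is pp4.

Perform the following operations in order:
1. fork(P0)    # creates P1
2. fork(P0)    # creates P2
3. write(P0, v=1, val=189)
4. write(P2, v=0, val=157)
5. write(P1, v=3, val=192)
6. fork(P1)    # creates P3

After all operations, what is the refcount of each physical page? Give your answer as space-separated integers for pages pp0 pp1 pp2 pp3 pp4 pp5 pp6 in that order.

Op 1: fork(P0) -> P1. 4 ppages; refcounts: pp0:2 pp1:2 pp2:2 pp3:2
Op 2: fork(P0) -> P2. 4 ppages; refcounts: pp0:3 pp1:3 pp2:3 pp3:3
Op 3: write(P0, v1, 189). refcount(pp1)=3>1 -> COPY to pp4. 5 ppages; refcounts: pp0:3 pp1:2 pp2:3 pp3:3 pp4:1
Op 4: write(P2, v0, 157). refcount(pp0)=3>1 -> COPY to pp5. 6 ppages; refcounts: pp0:2 pp1:2 pp2:3 pp3:3 pp4:1 pp5:1
Op 5: write(P1, v3, 192). refcount(pp3)=3>1 -> COPY to pp6. 7 ppages; refcounts: pp0:2 pp1:2 pp2:3 pp3:2 pp4:1 pp5:1 pp6:1
Op 6: fork(P1) -> P3. 7 ppages; refcounts: pp0:3 pp1:3 pp2:4 pp3:2 pp4:1 pp5:1 pp6:2

Answer: 3 3 4 2 1 1 2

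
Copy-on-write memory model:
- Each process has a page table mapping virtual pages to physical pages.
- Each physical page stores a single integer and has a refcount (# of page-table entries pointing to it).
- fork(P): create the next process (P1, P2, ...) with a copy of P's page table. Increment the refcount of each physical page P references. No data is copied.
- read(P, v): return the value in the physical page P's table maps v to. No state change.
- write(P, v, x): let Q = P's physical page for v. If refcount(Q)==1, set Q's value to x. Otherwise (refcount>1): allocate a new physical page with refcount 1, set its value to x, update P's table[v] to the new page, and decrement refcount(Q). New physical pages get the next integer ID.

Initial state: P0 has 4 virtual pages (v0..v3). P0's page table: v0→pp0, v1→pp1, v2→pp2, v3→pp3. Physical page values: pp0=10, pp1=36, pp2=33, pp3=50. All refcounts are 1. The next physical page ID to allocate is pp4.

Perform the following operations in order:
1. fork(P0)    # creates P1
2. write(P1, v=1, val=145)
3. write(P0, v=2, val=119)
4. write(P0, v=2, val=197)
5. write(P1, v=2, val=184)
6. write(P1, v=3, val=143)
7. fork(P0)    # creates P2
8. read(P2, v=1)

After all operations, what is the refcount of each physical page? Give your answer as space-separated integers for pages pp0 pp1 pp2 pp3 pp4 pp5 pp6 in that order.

Answer: 3 2 1 2 1 2 1

Derivation:
Op 1: fork(P0) -> P1. 4 ppages; refcounts: pp0:2 pp1:2 pp2:2 pp3:2
Op 2: write(P1, v1, 145). refcount(pp1)=2>1 -> COPY to pp4. 5 ppages; refcounts: pp0:2 pp1:1 pp2:2 pp3:2 pp4:1
Op 3: write(P0, v2, 119). refcount(pp2)=2>1 -> COPY to pp5. 6 ppages; refcounts: pp0:2 pp1:1 pp2:1 pp3:2 pp4:1 pp5:1
Op 4: write(P0, v2, 197). refcount(pp5)=1 -> write in place. 6 ppages; refcounts: pp0:2 pp1:1 pp2:1 pp3:2 pp4:1 pp5:1
Op 5: write(P1, v2, 184). refcount(pp2)=1 -> write in place. 6 ppages; refcounts: pp0:2 pp1:1 pp2:1 pp3:2 pp4:1 pp5:1
Op 6: write(P1, v3, 143). refcount(pp3)=2>1 -> COPY to pp6. 7 ppages; refcounts: pp0:2 pp1:1 pp2:1 pp3:1 pp4:1 pp5:1 pp6:1
Op 7: fork(P0) -> P2. 7 ppages; refcounts: pp0:3 pp1:2 pp2:1 pp3:2 pp4:1 pp5:2 pp6:1
Op 8: read(P2, v1) -> 36. No state change.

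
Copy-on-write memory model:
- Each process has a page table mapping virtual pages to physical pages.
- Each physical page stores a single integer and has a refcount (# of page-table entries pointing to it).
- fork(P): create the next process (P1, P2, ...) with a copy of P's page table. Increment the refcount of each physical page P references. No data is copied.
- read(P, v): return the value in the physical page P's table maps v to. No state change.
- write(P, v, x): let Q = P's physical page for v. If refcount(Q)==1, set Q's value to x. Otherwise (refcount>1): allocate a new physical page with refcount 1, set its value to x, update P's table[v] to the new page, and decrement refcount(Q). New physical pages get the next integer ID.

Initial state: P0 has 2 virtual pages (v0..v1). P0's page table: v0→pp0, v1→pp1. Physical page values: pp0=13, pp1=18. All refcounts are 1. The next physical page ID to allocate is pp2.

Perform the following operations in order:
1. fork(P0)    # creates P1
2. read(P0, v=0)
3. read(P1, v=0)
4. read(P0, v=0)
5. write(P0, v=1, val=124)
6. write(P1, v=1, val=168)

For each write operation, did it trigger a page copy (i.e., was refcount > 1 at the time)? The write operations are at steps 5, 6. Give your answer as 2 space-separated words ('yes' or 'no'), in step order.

Op 1: fork(P0) -> P1. 2 ppages; refcounts: pp0:2 pp1:2
Op 2: read(P0, v0) -> 13. No state change.
Op 3: read(P1, v0) -> 13. No state change.
Op 4: read(P0, v0) -> 13. No state change.
Op 5: write(P0, v1, 124). refcount(pp1)=2>1 -> COPY to pp2. 3 ppages; refcounts: pp0:2 pp1:1 pp2:1
Op 6: write(P1, v1, 168). refcount(pp1)=1 -> write in place. 3 ppages; refcounts: pp0:2 pp1:1 pp2:1

yes no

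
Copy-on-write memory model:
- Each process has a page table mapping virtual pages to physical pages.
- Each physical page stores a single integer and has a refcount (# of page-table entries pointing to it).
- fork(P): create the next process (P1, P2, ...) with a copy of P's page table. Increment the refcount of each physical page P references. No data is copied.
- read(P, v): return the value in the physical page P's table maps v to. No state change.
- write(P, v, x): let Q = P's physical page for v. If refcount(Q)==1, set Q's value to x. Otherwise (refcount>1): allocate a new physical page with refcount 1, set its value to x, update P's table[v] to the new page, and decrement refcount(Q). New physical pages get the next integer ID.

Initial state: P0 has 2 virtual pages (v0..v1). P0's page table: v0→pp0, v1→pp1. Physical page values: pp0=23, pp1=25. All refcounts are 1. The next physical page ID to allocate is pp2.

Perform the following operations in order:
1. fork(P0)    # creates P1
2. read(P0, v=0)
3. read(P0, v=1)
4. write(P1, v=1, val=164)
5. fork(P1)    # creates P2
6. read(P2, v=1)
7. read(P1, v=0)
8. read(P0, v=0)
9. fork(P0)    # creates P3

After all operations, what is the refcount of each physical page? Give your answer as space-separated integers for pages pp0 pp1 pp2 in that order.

Answer: 4 2 2

Derivation:
Op 1: fork(P0) -> P1. 2 ppages; refcounts: pp0:2 pp1:2
Op 2: read(P0, v0) -> 23. No state change.
Op 3: read(P0, v1) -> 25. No state change.
Op 4: write(P1, v1, 164). refcount(pp1)=2>1 -> COPY to pp2. 3 ppages; refcounts: pp0:2 pp1:1 pp2:1
Op 5: fork(P1) -> P2. 3 ppages; refcounts: pp0:3 pp1:1 pp2:2
Op 6: read(P2, v1) -> 164. No state change.
Op 7: read(P1, v0) -> 23. No state change.
Op 8: read(P0, v0) -> 23. No state change.
Op 9: fork(P0) -> P3. 3 ppages; refcounts: pp0:4 pp1:2 pp2:2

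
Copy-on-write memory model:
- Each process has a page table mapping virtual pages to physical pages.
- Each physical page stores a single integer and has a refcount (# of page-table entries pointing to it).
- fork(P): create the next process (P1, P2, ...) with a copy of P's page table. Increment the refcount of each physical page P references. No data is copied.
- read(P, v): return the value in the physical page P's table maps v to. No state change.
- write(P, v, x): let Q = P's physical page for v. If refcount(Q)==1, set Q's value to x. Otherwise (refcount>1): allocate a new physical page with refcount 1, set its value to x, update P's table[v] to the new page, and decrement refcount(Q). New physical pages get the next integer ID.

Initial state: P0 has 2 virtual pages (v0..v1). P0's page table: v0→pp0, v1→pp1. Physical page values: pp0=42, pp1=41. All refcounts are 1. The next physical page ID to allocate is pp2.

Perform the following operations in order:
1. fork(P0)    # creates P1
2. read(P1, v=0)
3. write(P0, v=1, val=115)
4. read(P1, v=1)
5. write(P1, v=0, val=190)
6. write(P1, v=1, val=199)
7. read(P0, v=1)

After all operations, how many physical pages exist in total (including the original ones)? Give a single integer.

Answer: 4

Derivation:
Op 1: fork(P0) -> P1. 2 ppages; refcounts: pp0:2 pp1:2
Op 2: read(P1, v0) -> 42. No state change.
Op 3: write(P0, v1, 115). refcount(pp1)=2>1 -> COPY to pp2. 3 ppages; refcounts: pp0:2 pp1:1 pp2:1
Op 4: read(P1, v1) -> 41. No state change.
Op 5: write(P1, v0, 190). refcount(pp0)=2>1 -> COPY to pp3. 4 ppages; refcounts: pp0:1 pp1:1 pp2:1 pp3:1
Op 6: write(P1, v1, 199). refcount(pp1)=1 -> write in place. 4 ppages; refcounts: pp0:1 pp1:1 pp2:1 pp3:1
Op 7: read(P0, v1) -> 115. No state change.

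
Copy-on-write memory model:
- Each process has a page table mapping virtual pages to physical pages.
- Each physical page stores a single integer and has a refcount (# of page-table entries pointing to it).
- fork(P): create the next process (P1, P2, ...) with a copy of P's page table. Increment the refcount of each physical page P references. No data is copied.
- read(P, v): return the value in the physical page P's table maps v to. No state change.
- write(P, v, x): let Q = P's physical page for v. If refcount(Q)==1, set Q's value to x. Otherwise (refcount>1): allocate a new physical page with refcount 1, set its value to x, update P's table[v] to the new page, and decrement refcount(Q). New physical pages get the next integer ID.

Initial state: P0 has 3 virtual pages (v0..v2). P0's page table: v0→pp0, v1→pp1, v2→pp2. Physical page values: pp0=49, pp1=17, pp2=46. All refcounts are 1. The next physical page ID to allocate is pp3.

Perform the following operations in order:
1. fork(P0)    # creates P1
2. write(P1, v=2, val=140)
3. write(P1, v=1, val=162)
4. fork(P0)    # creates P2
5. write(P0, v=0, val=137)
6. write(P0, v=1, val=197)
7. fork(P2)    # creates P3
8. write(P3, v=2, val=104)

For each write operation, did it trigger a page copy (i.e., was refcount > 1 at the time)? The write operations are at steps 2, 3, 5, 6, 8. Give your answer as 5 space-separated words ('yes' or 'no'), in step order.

Op 1: fork(P0) -> P1. 3 ppages; refcounts: pp0:2 pp1:2 pp2:2
Op 2: write(P1, v2, 140). refcount(pp2)=2>1 -> COPY to pp3. 4 ppages; refcounts: pp0:2 pp1:2 pp2:1 pp3:1
Op 3: write(P1, v1, 162). refcount(pp1)=2>1 -> COPY to pp4. 5 ppages; refcounts: pp0:2 pp1:1 pp2:1 pp3:1 pp4:1
Op 4: fork(P0) -> P2. 5 ppages; refcounts: pp0:3 pp1:2 pp2:2 pp3:1 pp4:1
Op 5: write(P0, v0, 137). refcount(pp0)=3>1 -> COPY to pp5. 6 ppages; refcounts: pp0:2 pp1:2 pp2:2 pp3:1 pp4:1 pp5:1
Op 6: write(P0, v1, 197). refcount(pp1)=2>1 -> COPY to pp6. 7 ppages; refcounts: pp0:2 pp1:1 pp2:2 pp3:1 pp4:1 pp5:1 pp6:1
Op 7: fork(P2) -> P3. 7 ppages; refcounts: pp0:3 pp1:2 pp2:3 pp3:1 pp4:1 pp5:1 pp6:1
Op 8: write(P3, v2, 104). refcount(pp2)=3>1 -> COPY to pp7. 8 ppages; refcounts: pp0:3 pp1:2 pp2:2 pp3:1 pp4:1 pp5:1 pp6:1 pp7:1

yes yes yes yes yes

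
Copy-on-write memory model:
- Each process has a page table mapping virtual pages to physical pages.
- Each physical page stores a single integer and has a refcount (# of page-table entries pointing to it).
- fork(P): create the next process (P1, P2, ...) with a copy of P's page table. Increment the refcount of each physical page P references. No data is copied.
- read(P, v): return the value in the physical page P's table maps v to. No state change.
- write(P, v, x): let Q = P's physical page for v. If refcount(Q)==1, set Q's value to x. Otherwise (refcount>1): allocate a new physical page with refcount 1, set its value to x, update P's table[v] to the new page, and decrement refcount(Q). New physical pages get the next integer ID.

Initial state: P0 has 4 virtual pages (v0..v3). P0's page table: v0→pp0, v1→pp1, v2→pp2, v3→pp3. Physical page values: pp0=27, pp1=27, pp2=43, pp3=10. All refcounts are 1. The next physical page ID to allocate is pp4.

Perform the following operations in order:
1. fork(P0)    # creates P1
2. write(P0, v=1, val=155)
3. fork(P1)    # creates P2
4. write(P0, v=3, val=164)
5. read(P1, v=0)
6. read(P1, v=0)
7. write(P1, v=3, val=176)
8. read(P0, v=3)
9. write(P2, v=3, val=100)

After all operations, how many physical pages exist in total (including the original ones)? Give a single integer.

Answer: 7

Derivation:
Op 1: fork(P0) -> P1. 4 ppages; refcounts: pp0:2 pp1:2 pp2:2 pp3:2
Op 2: write(P0, v1, 155). refcount(pp1)=2>1 -> COPY to pp4. 5 ppages; refcounts: pp0:2 pp1:1 pp2:2 pp3:2 pp4:1
Op 3: fork(P1) -> P2. 5 ppages; refcounts: pp0:3 pp1:2 pp2:3 pp3:3 pp4:1
Op 4: write(P0, v3, 164). refcount(pp3)=3>1 -> COPY to pp5. 6 ppages; refcounts: pp0:3 pp1:2 pp2:3 pp3:2 pp4:1 pp5:1
Op 5: read(P1, v0) -> 27. No state change.
Op 6: read(P1, v0) -> 27. No state change.
Op 7: write(P1, v3, 176). refcount(pp3)=2>1 -> COPY to pp6. 7 ppages; refcounts: pp0:3 pp1:2 pp2:3 pp3:1 pp4:1 pp5:1 pp6:1
Op 8: read(P0, v3) -> 164. No state change.
Op 9: write(P2, v3, 100). refcount(pp3)=1 -> write in place. 7 ppages; refcounts: pp0:3 pp1:2 pp2:3 pp3:1 pp4:1 pp5:1 pp6:1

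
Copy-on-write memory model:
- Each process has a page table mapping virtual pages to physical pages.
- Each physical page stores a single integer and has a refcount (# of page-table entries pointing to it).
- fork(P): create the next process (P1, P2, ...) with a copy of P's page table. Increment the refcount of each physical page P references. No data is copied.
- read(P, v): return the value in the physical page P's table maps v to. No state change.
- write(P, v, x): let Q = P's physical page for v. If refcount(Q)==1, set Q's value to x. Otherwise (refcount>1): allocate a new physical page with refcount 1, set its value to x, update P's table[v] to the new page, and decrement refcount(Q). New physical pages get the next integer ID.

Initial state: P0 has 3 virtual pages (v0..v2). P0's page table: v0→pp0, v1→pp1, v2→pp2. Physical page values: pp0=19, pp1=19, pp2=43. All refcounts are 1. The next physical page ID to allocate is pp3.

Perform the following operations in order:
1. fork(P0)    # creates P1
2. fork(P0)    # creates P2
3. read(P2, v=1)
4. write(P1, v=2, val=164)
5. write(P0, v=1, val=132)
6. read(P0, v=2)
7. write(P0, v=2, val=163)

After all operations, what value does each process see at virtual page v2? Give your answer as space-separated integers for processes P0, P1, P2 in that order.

Op 1: fork(P0) -> P1. 3 ppages; refcounts: pp0:2 pp1:2 pp2:2
Op 2: fork(P0) -> P2. 3 ppages; refcounts: pp0:3 pp1:3 pp2:3
Op 3: read(P2, v1) -> 19. No state change.
Op 4: write(P1, v2, 164). refcount(pp2)=3>1 -> COPY to pp3. 4 ppages; refcounts: pp0:3 pp1:3 pp2:2 pp3:1
Op 5: write(P0, v1, 132). refcount(pp1)=3>1 -> COPY to pp4. 5 ppages; refcounts: pp0:3 pp1:2 pp2:2 pp3:1 pp4:1
Op 6: read(P0, v2) -> 43. No state change.
Op 7: write(P0, v2, 163). refcount(pp2)=2>1 -> COPY to pp5. 6 ppages; refcounts: pp0:3 pp1:2 pp2:1 pp3:1 pp4:1 pp5:1
P0: v2 -> pp5 = 163
P1: v2 -> pp3 = 164
P2: v2 -> pp2 = 43

Answer: 163 164 43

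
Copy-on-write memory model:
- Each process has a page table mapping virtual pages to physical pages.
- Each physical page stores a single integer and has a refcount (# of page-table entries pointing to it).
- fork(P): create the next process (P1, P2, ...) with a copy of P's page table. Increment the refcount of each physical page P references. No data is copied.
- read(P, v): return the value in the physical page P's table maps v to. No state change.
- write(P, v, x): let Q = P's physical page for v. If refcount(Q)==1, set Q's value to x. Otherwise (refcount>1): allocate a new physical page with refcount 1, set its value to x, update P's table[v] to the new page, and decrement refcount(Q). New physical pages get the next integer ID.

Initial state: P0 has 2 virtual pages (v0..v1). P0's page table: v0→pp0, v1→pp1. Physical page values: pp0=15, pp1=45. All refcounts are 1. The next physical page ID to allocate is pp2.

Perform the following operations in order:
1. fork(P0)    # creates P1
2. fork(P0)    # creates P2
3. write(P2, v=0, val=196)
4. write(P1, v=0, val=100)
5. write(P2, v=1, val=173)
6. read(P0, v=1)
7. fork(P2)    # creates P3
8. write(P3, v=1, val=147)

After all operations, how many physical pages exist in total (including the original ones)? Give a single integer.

Op 1: fork(P0) -> P1. 2 ppages; refcounts: pp0:2 pp1:2
Op 2: fork(P0) -> P2. 2 ppages; refcounts: pp0:3 pp1:3
Op 3: write(P2, v0, 196). refcount(pp0)=3>1 -> COPY to pp2. 3 ppages; refcounts: pp0:2 pp1:3 pp2:1
Op 4: write(P1, v0, 100). refcount(pp0)=2>1 -> COPY to pp3. 4 ppages; refcounts: pp0:1 pp1:3 pp2:1 pp3:1
Op 5: write(P2, v1, 173). refcount(pp1)=3>1 -> COPY to pp4. 5 ppages; refcounts: pp0:1 pp1:2 pp2:1 pp3:1 pp4:1
Op 6: read(P0, v1) -> 45. No state change.
Op 7: fork(P2) -> P3. 5 ppages; refcounts: pp0:1 pp1:2 pp2:2 pp3:1 pp4:2
Op 8: write(P3, v1, 147). refcount(pp4)=2>1 -> COPY to pp5. 6 ppages; refcounts: pp0:1 pp1:2 pp2:2 pp3:1 pp4:1 pp5:1

Answer: 6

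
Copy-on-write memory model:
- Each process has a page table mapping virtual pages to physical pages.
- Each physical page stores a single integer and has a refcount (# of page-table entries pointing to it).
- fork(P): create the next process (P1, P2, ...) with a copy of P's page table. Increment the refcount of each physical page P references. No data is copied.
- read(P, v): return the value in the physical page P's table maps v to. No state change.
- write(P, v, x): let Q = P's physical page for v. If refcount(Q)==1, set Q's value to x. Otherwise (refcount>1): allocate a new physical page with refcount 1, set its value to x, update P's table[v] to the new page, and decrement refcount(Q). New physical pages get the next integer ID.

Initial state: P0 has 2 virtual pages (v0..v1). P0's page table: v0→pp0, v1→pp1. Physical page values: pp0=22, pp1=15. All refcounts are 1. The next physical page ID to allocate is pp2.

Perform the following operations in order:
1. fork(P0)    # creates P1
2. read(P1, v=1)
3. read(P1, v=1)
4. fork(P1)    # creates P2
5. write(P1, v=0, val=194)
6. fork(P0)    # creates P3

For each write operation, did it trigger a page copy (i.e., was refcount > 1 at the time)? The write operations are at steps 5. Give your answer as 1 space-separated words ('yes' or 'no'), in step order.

Op 1: fork(P0) -> P1. 2 ppages; refcounts: pp0:2 pp1:2
Op 2: read(P1, v1) -> 15. No state change.
Op 3: read(P1, v1) -> 15. No state change.
Op 4: fork(P1) -> P2. 2 ppages; refcounts: pp0:3 pp1:3
Op 5: write(P1, v0, 194). refcount(pp0)=3>1 -> COPY to pp2. 3 ppages; refcounts: pp0:2 pp1:3 pp2:1
Op 6: fork(P0) -> P3. 3 ppages; refcounts: pp0:3 pp1:4 pp2:1

yes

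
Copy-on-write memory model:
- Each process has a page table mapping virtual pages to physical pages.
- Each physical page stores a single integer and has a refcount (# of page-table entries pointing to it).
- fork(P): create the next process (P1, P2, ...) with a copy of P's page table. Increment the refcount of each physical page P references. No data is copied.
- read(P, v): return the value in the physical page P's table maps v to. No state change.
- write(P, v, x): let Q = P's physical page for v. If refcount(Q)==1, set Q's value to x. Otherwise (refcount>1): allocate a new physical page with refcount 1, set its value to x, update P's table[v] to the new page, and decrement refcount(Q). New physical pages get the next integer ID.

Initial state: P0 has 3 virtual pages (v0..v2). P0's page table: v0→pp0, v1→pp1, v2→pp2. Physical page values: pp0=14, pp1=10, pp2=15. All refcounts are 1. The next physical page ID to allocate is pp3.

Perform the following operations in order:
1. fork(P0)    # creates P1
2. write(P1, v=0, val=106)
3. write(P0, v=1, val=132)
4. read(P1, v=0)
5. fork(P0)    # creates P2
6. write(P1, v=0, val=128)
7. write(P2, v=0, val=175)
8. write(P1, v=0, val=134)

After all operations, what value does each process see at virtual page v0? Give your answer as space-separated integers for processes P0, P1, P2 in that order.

Answer: 14 134 175

Derivation:
Op 1: fork(P0) -> P1. 3 ppages; refcounts: pp0:2 pp1:2 pp2:2
Op 2: write(P1, v0, 106). refcount(pp0)=2>1 -> COPY to pp3. 4 ppages; refcounts: pp0:1 pp1:2 pp2:2 pp3:1
Op 3: write(P0, v1, 132). refcount(pp1)=2>1 -> COPY to pp4. 5 ppages; refcounts: pp0:1 pp1:1 pp2:2 pp3:1 pp4:1
Op 4: read(P1, v0) -> 106. No state change.
Op 5: fork(P0) -> P2. 5 ppages; refcounts: pp0:2 pp1:1 pp2:3 pp3:1 pp4:2
Op 6: write(P1, v0, 128). refcount(pp3)=1 -> write in place. 5 ppages; refcounts: pp0:2 pp1:1 pp2:3 pp3:1 pp4:2
Op 7: write(P2, v0, 175). refcount(pp0)=2>1 -> COPY to pp5. 6 ppages; refcounts: pp0:1 pp1:1 pp2:3 pp3:1 pp4:2 pp5:1
Op 8: write(P1, v0, 134). refcount(pp3)=1 -> write in place. 6 ppages; refcounts: pp0:1 pp1:1 pp2:3 pp3:1 pp4:2 pp5:1
P0: v0 -> pp0 = 14
P1: v0 -> pp3 = 134
P2: v0 -> pp5 = 175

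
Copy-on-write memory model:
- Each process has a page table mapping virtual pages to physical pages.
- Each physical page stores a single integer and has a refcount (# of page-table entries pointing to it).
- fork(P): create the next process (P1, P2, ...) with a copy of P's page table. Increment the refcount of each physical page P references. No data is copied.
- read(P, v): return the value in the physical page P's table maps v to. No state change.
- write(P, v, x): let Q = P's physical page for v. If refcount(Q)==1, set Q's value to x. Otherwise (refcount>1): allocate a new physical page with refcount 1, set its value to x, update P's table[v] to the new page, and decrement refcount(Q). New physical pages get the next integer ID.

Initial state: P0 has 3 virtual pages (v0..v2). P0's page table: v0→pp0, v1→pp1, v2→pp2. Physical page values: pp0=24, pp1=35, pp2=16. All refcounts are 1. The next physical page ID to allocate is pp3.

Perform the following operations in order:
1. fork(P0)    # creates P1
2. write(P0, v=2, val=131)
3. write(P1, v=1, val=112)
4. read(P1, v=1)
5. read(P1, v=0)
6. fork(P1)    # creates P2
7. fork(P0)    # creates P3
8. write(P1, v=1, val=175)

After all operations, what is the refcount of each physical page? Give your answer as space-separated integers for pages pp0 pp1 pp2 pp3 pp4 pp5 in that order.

Answer: 4 2 2 2 1 1

Derivation:
Op 1: fork(P0) -> P1. 3 ppages; refcounts: pp0:2 pp1:2 pp2:2
Op 2: write(P0, v2, 131). refcount(pp2)=2>1 -> COPY to pp3. 4 ppages; refcounts: pp0:2 pp1:2 pp2:1 pp3:1
Op 3: write(P1, v1, 112). refcount(pp1)=2>1 -> COPY to pp4. 5 ppages; refcounts: pp0:2 pp1:1 pp2:1 pp3:1 pp4:1
Op 4: read(P1, v1) -> 112. No state change.
Op 5: read(P1, v0) -> 24. No state change.
Op 6: fork(P1) -> P2. 5 ppages; refcounts: pp0:3 pp1:1 pp2:2 pp3:1 pp4:2
Op 7: fork(P0) -> P3. 5 ppages; refcounts: pp0:4 pp1:2 pp2:2 pp3:2 pp4:2
Op 8: write(P1, v1, 175). refcount(pp4)=2>1 -> COPY to pp5. 6 ppages; refcounts: pp0:4 pp1:2 pp2:2 pp3:2 pp4:1 pp5:1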